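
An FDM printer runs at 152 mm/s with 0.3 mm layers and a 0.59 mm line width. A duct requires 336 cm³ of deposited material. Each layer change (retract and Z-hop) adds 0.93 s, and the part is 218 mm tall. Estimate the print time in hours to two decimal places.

Extrusion cross-section: 0.3 × 0.59 → 0.177 mm².
Total extruded path = 336000/0.177 = 1898305.1 mm.
Extrusion time = 1898305.1 / 152 = 12488.8 s.
Layers = ⌈218/0.3⌉ = 727.
Z-hop total: 727 × 0.93 → 676.11 s.
Total = 12488.8 + 676.11 = 13164.91 s = 3.66 hours.

3.66 hours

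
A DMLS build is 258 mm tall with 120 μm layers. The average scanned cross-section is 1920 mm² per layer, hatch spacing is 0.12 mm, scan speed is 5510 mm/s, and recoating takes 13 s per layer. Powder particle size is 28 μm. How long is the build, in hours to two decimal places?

Layer count = ceil(258 / 0.12) = 2150.
Per-layer scan distance = 1920 / 0.12 = 16000 mm.
Scan time per layer = 16000 / 5510, so 2.9038 s.
Time per layer: 2.9038 + 13 → 15.9038 s.
Total: 2150 × 15.9038 s = 34193.17 s → 9.50 hours.

9.50 hours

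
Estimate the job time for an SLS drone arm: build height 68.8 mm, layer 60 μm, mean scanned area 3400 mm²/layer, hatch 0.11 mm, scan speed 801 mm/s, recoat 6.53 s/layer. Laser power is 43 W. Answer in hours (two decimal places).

14.38 hours

Number of layers: 68.8 / 0.06 → 1147 (rounded up).
Hatch length per layer: 3400 / 0.11 → 30909.1 mm.
Laser time per layer: 30909.1 / 801 → 38.5881 s.
Time per layer = 38.5881 + 6.53, so 45.1181 s.
1147 layers × 45.1181 s/layer = 51750.4607 s, i.e. 14.38 hours.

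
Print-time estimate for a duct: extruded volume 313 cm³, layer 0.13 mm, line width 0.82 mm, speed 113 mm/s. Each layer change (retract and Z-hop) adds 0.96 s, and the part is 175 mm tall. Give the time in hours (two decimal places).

7.58 hours

Line area: 0.13 × 0.82 → 0.1066 mm².
Total extruded path = 313000/0.1066 = 2936210.1 mm.
Time extruding = 2936210.1 / 113, so 25984.2 s.
Number of layers: 175 / 0.13 → 1347 (rounded up).
Z-hop total = 1347 × 0.96 = 1293.12 s.
Total = 25984.2 + 1293.12 = 27277.32 s = 7.58 hours.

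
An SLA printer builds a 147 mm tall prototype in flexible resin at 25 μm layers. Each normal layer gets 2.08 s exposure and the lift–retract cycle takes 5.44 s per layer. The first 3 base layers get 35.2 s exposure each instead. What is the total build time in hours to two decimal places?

Layers = ⌈147/0.025⌉ = 5880.
Bottom layers: 3 × (35.2 + 5.44) → 121.92 s.
Normal layers = 5877 × (2.08 + 5.44) = 44195.04 s.
Total = 121.92 + 44195.04 = 44316.96 s = 12.31 hours.

12.31 hours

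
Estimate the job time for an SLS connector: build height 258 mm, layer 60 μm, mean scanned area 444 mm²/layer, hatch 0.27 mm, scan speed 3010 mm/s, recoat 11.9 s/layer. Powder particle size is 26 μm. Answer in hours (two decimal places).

Layer count = ceil(258 / 0.06) = 4300.
Scan path per layer = 444 / 0.27, so 1644.4 mm.
Laser time per layer = 1644.4 / 3010, so 0.5463 s.
Per-layer time: 0.5463 + 11.9 → 12.4463 s.
Total: 4300 × 12.4463 s = 53519.09 s → 14.87 hours.

14.87 hours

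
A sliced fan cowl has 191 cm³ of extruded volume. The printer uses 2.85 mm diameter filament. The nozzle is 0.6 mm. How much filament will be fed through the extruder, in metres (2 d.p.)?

Filament cross-section = π × (2.85/2)² = 6.3794 mm².
Length = 191 cm³ / 6.3794 mm² = 191000 / 6.3794 = 29940.12 mm = 29.94 m.

29.94 m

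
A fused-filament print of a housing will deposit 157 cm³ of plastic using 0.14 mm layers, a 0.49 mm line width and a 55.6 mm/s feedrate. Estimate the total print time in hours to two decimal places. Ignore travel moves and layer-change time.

Extrusion cross-section: 0.14 × 0.49 → 0.0686 mm².
Path length: 157000 mm³ / 0.0686 mm² → 2288629.7 mm.
Time extruding = 2288629.7 / 55.6, so 41162.4 s.
That's 41162.4 s → 11.43 hours.

11.43 hours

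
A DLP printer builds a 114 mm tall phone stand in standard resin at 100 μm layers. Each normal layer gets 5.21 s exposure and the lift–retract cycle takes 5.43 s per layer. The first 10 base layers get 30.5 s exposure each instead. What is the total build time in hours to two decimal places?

Layer count = ceil(114 / 0.1) = 1140.
Burn-in layers: 10 × (30.5 + 5.43) → 359.3 s.
Normal layers = 1130 × (5.21 + 5.43) = 12023.2 s.
Total = 359.3 + 12023.2 = 12382.5 s = 3.44 hours.

3.44 hours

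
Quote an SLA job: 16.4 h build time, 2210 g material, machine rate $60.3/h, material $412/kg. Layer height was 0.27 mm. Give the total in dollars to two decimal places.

$1899.44

Machine cost = 60.3 × 16.4 = $988.92.
Material charge = 412 × 2210/1000, so $910.52.
Total = 988.92 + 910.52 = $1899.44.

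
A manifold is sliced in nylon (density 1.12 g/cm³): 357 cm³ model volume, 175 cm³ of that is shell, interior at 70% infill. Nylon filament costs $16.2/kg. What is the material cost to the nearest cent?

$5.49

Infill region: 357 − 175 → 182 cm³.
Infill volume = 0.70 × 182, so 127.4 cm³.
Deposited volume = 175 + 127.4 = 302.4 cm³.
Mass = 302.4 × 1.12 = 338.688 g.
Cost = 338.688 g / 1000 × $16.2/kg = $5.49.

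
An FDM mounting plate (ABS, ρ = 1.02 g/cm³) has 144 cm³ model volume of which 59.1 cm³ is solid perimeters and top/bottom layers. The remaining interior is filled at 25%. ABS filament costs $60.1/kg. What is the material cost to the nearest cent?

Volume inside the shell: 144 − 59.1 → 84.9 cm³.
Infill deposited = 0.25 × 84.9, so 21.225 cm³.
Total extruded = 59.1 + 21.225 = 80.325 cm³.
Mass: 80.325 × 1.02 → 81.9315 g.
At $60.1/kg: 81.9315/1000 × 60.1 = $4.92.

$4.92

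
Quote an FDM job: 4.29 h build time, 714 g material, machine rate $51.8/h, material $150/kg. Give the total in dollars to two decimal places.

$329.32

Time charge = 51.8 × 4.29 = $222.222.
Material cost: 150 × 714/1000 → $107.10.
Job cost: 222.222 + 107.10 = 329.322 ≈ $329.32.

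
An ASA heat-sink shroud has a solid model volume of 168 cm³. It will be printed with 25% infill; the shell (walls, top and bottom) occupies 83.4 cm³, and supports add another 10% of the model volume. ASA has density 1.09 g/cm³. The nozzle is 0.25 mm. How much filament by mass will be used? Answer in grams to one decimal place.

Infill region: 168 − 83.4 → 84.6 cm³.
Deposited infill = 0.25 × 84.6 = 21.15 cm³.
Support = 0.10 × 168 = 16.8 cm³.
Total printed volume: 83.4 + 21.15 + 16.8 → 121.35 cm³.
Mass = 121.35 × 1.09 = 132.2715 g.

132.3 g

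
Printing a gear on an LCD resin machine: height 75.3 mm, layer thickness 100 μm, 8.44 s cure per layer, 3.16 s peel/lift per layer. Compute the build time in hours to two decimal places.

Layers = ⌈75.3/0.1⌉ = 753.
Each layer takes = 8.44 + 3.16 = 11.6 s.
Total = 753 × 11.6 = 8734.8 s = 2.43 hours.

2.43 hours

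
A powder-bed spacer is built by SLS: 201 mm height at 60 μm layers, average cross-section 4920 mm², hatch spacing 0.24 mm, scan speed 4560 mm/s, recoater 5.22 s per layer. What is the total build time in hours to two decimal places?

9.04 hours

Number of layers: 201 / 0.06 → 3350 (rounded up).
Per-layer scan distance = 4920 / 0.24 = 20500 mm.
Per-layer scan time: 20500 / 4560 → 4.4956 s.
Layer cycle = 4.4956 + 5.22 = 9.7156 s.
3350 layers × 9.7156 s/layer = 32547.26 s, i.e. 9.04 hours.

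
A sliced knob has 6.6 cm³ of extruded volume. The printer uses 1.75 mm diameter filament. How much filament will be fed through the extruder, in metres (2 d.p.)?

Filament cross-section = π × (1.75/2)² = 2.4053 mm².
Length = 6.6 cm³ / 2.4053 mm² = 6600 / 2.4053 = 2743.94 mm = 2.74 m.

2.74 m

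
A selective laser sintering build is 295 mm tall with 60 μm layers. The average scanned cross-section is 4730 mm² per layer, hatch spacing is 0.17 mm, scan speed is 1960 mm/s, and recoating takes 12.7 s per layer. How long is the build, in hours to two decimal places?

36.74 hours

Number of layers: 295 / 0.06 → 4917 (rounded up).
Hatch length per layer: 4730 / 0.17 → 27823.5 mm.
Per-layer scan time = 27823.5 / 1960 = 14.1957 s.
Layer cycle = 14.1957 + 12.7, so 26.8957 s.
Total: 4917 × 26.8957 s = 132246.1569 s → 36.74 hours.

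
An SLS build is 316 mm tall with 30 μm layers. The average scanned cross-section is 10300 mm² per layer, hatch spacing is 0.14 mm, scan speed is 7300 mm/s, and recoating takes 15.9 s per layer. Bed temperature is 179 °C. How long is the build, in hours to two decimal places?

Layer count = ceil(316 / 0.03) = 10534.
Per-layer scan distance = 10300 / 0.14 = 73571.4 mm.
Laser time per layer = 73571.4 / 7300, so 10.0783 s.
Time per layer = 10.0783 + 15.9 = 25.9783 s.
Total: 10534 × 25.9783 s = 273655.4122 s → 76.02 hours.

76.02 hours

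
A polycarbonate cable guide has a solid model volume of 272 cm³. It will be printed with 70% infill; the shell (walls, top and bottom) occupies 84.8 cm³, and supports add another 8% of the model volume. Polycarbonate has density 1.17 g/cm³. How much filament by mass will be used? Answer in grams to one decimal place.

278.0 g

Volume inside the shell = 272 − 84.8, so 187.2 cm³.
Deposited infill = 0.70 × 187.2, so 131.04 cm³.
Support = 0.08 × 272, so 21.76 cm³.
Deposited volume = 84.8 + 131.04 + 21.76, so 237.6 cm³.
Mass = 237.6 × 1.17 = 277.992 g.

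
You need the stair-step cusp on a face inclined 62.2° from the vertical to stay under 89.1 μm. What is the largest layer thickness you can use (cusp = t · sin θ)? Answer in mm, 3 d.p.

0.101 mm

sin(62.2°) = 0.8846; t_max = 0.0891/0.8846 = 0.101 mm.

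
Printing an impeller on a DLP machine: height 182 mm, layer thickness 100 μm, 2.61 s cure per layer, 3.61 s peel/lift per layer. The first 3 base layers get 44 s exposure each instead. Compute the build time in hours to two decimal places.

3.18 hours

Number of layers: 182 / 0.1 → 1820 (rounded up).
Base layers: 3 × (44 + 3.61) → 142.83 s.
Regular layers = 1817 × (2.61 + 3.61) = 11301.74 s.
Total = 142.83 + 11301.74 = 11444.57 s = 3.18 hours.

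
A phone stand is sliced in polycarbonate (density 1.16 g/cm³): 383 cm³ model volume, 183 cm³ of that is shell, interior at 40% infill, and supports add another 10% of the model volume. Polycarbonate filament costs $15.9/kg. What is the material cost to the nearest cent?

Infill region: 383 − 183 → 200 cm³.
Infill deposited = 0.40 × 200, so 80 cm³.
Support: 0.10 × 383 → 38.3 cm³.
Total extruded = 183 + 80 + 38.3, so 301.3 cm³.
Mass = 301.3 × 1.16 = 349.508 g.
Cost = 349.508 g / 1000 × $15.9/kg = $5.56.

$5.56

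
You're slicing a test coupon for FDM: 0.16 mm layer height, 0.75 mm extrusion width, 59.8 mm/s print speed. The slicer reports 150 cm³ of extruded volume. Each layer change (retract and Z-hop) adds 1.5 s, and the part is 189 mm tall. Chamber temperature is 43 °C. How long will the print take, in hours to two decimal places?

Line area = 0.16 × 0.75 = 0.12 mm².
Total extruded path = 150000/0.12 = 1250000 mm.
Print-move time = 1250000 / 59.8, so 20903 s.
Layer count = ceil(189 / 0.16) = 1182.
Layer-change overhead = 1182 × 1.5, so 1773 s.
Total = 20903 + 1773 = 22676 s = 6.30 hours.

6.30 hours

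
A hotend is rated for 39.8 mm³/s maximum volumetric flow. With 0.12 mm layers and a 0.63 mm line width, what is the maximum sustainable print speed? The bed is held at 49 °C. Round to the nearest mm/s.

526 mm/s

Bead cross-section = 0.12 × 0.63, so 0.0756 mm².
Max speed = 39.8 / 0.0756 = 526.46 ≈ 526 mm/s.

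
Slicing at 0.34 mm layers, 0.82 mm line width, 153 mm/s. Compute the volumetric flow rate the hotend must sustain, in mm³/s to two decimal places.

42.66

Extrusion cross-section = 0.34 × 0.82, so 0.2788 mm².
Volumetric flow = 153 × 0.2788 = 42.66 mm³/s.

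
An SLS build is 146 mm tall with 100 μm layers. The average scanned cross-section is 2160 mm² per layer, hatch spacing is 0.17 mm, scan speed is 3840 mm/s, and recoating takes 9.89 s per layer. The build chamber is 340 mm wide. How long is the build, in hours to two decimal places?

5.35 hours

Number of layers: 146 / 0.1 → 1460 (rounded up).
Hatch length per layer = 2160 / 0.17, so 12705.9 mm.
Per-layer scan time: 12705.9 / 3840 → 3.3088 s.
Per-layer time: 3.3088 + 9.89 → 13.1988 s.
Build time = 1460 × 13.1988 = 19270.248 s = 5.35 hours.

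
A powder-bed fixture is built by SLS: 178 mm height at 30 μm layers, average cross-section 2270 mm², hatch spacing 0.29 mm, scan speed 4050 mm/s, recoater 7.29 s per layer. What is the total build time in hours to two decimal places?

15.20 hours

Layer count = ceil(178 / 0.03) = 5934.
Scan path per layer = 2270 / 0.29, so 7827.6 mm.
Laser time per layer = 7827.6 / 4050 = 1.9327 s.
Per-layer time: 1.9327 + 7.29 → 9.2227 s.
Build time = 5934 × 9.2227 = 54727.5018 s = 15.20 hours.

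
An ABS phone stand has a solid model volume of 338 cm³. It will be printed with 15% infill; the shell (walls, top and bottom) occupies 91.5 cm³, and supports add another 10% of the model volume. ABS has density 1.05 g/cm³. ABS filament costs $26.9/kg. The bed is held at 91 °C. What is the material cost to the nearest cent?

Interior volume: 338 − 91.5 → 246.5 cm³.
Infill volume = 0.15 × 246.5 = 36.975 cm³.
Support = 0.10 × 338, so 33.8 cm³.
Total printed volume: 91.5 + 36.975 + 33.8 → 162.275 cm³.
Mass = 162.275 × 1.05, so 170.38875 g.
At $26.9/kg: 170.38875/1000 × 26.9 = $4.58.

$4.58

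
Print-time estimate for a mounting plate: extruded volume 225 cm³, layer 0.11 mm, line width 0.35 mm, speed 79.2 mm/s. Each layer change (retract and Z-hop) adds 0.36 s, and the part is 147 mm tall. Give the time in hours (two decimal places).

Extrusion cross-section = 0.11 × 0.35, so 0.0385 mm².
Toolpath length = 225 cm³ / 0.0385 mm² = 225000 / 0.0385 = 5844155.8 mm.
Extrusion time = 5844155.8 / 79.2, so 73789.8 s.
Layers = ⌈147/0.11⌉ = 1337.
Z-hop total: 1337 × 0.36 → 481.32 s.
Altogether 73789.8 + 481.32 = 74271.12 s, i.e. 20.63 hours.

20.63 hours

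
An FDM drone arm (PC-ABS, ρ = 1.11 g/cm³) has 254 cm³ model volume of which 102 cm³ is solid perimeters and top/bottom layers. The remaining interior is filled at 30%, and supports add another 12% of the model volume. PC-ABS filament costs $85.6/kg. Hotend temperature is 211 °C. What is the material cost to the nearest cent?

$16.92

Volume inside the shell: 254 − 102 → 152 cm³.
Deposited infill: 0.30 × 152 → 45.6 cm³.
Support = 0.12 × 254, so 30.48 cm³.
Deposited volume = 102 + 45.6 + 30.48 = 178.08 cm³.
Mass: 178.08 × 1.11 → 197.6688 g.
Cost = 197.6688 g / 1000 × $85.6/kg = $16.92.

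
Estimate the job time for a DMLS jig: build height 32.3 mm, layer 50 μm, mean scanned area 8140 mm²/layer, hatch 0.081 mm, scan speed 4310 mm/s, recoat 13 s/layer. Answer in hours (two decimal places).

Layer count = ceil(32.3 / 0.05) = 646.
Scan path per layer = 8140 / 0.081 = 100493.8 mm.
Laser time per layer = 100493.8 / 4310, so 23.3164 s.
Per-layer time = 23.3164 + 13 = 36.3164 s.
646 layers × 36.3164 s/layer = 23460.3944 s, i.e. 6.52 hours.

6.52 hours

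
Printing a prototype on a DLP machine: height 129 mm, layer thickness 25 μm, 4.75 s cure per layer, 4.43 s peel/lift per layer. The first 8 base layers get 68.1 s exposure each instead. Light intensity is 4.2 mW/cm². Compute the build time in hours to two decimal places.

13.30 hours

Number of layers: 129 / 0.025 → 5160 (rounded up).
Bottom layers: 8 × (68.1 + 4.43) → 580.24 s.
Normal layers: 5152 × (4.75 + 4.43) → 47295.36 s.
Total = 580.24 + 47295.36 = 47875.6 s = 13.30 hours.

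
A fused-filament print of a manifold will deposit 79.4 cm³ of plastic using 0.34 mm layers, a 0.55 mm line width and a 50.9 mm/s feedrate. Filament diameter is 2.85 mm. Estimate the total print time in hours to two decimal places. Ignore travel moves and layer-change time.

Line area: 0.34 × 0.55 → 0.187 mm².
Total extruded path = 79400/0.187 = 424598.9 mm.
Time extruding = 424598.9 / 50.9, so 8341.8 s.
Converting: 8341.8 s = 2.32 hours.

2.32 hours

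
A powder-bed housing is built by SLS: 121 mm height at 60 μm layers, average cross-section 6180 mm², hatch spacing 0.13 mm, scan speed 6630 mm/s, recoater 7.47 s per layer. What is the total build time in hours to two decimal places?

8.20 hours

Number of layers: 121 / 0.06 → 2017 (rounded up).
Scan path per layer = 6180 / 0.13 = 47538.5 mm.
Laser time per layer = 47538.5 / 6630, so 7.1702 s.
Time per layer = 7.1702 + 7.47 = 14.6402 s.
Build time = 2017 × 14.6402 = 29529.2834 s = 8.20 hours.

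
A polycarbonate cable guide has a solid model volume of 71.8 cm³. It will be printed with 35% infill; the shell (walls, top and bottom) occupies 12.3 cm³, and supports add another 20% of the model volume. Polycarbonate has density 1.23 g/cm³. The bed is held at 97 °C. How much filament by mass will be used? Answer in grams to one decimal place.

58.4 g

Interior volume = 71.8 − 12.3, so 59.5 cm³.
Infill deposited: 0.35 × 59.5 → 20.825 cm³.
Support = 0.20 × 71.8, so 14.36 cm³.
Total extruded = 12.3 + 20.825 + 14.36 = 47.485 cm³.
Mass = 47.485 × 1.23, so 58.40655 g.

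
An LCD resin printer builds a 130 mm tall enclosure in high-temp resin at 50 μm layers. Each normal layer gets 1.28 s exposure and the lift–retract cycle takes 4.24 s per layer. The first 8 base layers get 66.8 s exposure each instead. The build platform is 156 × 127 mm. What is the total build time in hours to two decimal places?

Layers = ⌈130/0.05⌉ = 2600.
Bottom layers = 8 × (66.8 + 4.24), so 568.32 s.
Regular layers = 2592 × (1.28 + 4.24), so 14307.84 s.
Sum: 568.32 + 14307.84 = 14876.16 s → 4.13 hours.

4.13 hours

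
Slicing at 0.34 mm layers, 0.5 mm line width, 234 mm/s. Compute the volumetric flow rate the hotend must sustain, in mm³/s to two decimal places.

Extrusion cross-section: 0.34 × 0.5 → 0.17 mm².
Volumetric flow = 234 × 0.17 = 39.78 mm³/s.

39.78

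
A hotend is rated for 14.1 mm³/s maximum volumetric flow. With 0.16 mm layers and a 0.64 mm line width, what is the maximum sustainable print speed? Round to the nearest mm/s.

138 mm/s

Bead cross-section: 0.16 × 0.64 → 0.1024 mm².
Max speed = 14.1 / 0.1024 = 137.70 ≈ 138 mm/s.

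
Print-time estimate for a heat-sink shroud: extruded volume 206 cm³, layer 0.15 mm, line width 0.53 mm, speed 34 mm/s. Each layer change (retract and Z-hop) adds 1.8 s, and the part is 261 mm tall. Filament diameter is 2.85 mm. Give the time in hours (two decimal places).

22.04 hours

Bead cross-section: 0.15 × 0.53 → 0.0795 mm².
Path length: 206000 mm³ / 0.0795 mm² → 2591195 mm.
Print-move time = 2591195 / 34, so 76211.6 s.
Layer count = ceil(261 / 0.15) = 1740.
Z-hop total = 1740 × 1.8 = 3132 s.
Altogether 76211.6 + 3132 = 79343.6 s, i.e. 22.04 hours.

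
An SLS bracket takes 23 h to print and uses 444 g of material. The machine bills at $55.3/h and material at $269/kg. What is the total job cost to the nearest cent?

$1391.34

Machine cost = 55.3 × 23, so $1271.90.
Material cost: 269 × 444/1000 → $119.436.
Total = 1271.90 + 119.436 = 1391.336 ≈ $1391.34.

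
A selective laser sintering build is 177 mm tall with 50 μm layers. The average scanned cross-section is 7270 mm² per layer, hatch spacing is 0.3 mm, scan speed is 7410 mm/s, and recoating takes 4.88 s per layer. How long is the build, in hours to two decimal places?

8.01 hours

Layers = ⌈177/0.05⌉ = 3540.
Hatch length per layer: 7270 / 0.3 → 24233.3 mm.
Per-layer scan time = 24233.3 / 7410, so 3.2704 s.
Per-layer time: 3.2704 + 4.88 → 8.1504 s.
Build time = 3540 × 8.1504 = 28852.416 s = 8.01 hours.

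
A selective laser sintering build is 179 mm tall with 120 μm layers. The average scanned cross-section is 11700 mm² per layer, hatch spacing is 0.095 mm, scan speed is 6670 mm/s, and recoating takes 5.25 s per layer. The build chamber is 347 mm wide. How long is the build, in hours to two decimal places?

Layers = ⌈179/0.12⌉ = 1492.
Scan path per layer = 11700 / 0.095 = 123157.9 mm.
Scan time per layer = 123157.9 / 6670, so 18.4645 s.
Layer cycle: 18.4645 + 5.25 → 23.7145 s.
1492 layers × 23.7145 s/layer = 35382.034 s, i.e. 9.83 hours.

9.83 hours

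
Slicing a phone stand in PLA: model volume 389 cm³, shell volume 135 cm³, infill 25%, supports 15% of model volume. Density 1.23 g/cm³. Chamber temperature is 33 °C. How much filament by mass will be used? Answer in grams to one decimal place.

315.9 g

Volume inside the shell: 389 − 135 → 254 cm³.
Deposited infill = 0.25 × 254 = 63.5 cm³.
Support: 0.15 × 389 → 58.35 cm³.
Total printed volume = 135 + 63.5 + 58.35 = 256.85 cm³.
Mass = 256.85 × 1.23, so 315.9255 g.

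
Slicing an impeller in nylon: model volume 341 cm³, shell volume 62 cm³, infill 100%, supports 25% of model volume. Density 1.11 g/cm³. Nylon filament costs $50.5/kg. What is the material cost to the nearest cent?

$23.89

Volume inside the shell = 341 − 62 = 279 cm³.
Infill deposited: 1.00 × 279 → 279 cm³.
Support = 0.25 × 341, so 85.25 cm³.
Total printed volume = 62 + 279 + 85.25 = 426.25 cm³.
Mass = 426.25 × 1.11, so 473.1375 g.
Cost = 473.1375 g / 1000 × $50.5/kg = $23.89.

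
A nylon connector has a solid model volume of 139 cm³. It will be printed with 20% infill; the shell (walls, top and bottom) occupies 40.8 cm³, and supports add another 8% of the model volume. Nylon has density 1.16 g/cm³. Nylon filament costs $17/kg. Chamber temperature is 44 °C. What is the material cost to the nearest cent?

Volume inside the shell = 139 − 40.8, so 98.2 cm³.
Infill deposited: 0.20 × 98.2 → 19.64 cm³.
Support: 0.08 × 139 → 11.12 cm³.
Total extruded: 40.8 + 19.64 + 11.12 → 71.56 cm³.
Mass: 71.56 × 1.16 → 83.0096 g.
At $17/kg: 83.0096/1000 × 17 = $1.41.

$1.41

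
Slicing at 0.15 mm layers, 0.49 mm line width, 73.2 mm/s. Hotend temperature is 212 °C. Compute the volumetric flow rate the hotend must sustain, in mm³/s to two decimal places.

A = 0.15 × 0.49, so 0.0735 mm².
Volumetric flow = 73.2 × 0.0735 = 5.38 mm³/s.

5.38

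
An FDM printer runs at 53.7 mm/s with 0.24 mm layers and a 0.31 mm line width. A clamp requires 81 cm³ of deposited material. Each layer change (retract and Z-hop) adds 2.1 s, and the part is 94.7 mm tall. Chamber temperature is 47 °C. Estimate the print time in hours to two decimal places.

Line area = 0.24 × 0.31 = 0.0744 mm².
Toolpath length = 81 cm³ / 0.0744 mm² = 81000 / 0.0744 = 1088709.7 mm.
Print-move time = 1088709.7 / 53.7, so 20273.9 s.
Layer count = ceil(94.7 / 0.24) = 395.
Layer-change overhead: 395 × 2.1 → 829.5 s.
Total = 20273.9 + 829.5 = 21103.4 s = 5.86 hours.

5.86 hours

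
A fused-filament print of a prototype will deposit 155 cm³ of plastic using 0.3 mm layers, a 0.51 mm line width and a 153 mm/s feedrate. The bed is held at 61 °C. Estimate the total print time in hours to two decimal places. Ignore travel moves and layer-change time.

Extrusion cross-section = 0.3 × 0.51, so 0.153 mm².
Toolpath length = 155 cm³ / 0.153 mm² = 155000 / 0.153 = 1013071.9 mm.
Time extruding = 1013071.9 / 153 = 6621.4 s.
Converting: 6621.4 s = 1.84 hours.

1.84 hours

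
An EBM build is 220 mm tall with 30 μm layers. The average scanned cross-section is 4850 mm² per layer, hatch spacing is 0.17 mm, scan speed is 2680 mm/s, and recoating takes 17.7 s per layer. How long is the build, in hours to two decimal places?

57.75 hours

Number of layers: 220 / 0.03 → 7334 (rounded up).
Hatch length per layer = 4850 / 0.17 = 28529.4 mm.
Beam time per layer = 28529.4 / 2680 = 10.6453 s.
Per-layer time = 10.6453 + 17.7, so 28.3453 s.
Total: 7334 × 28.3453 s = 207884.4302 s → 57.75 hours.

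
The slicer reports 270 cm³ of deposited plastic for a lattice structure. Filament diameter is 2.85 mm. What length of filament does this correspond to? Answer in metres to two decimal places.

42.32 m

A = π r² = π × 1.425² = 6.3794 mm².
L = 270000 mm³ / 6.3794 mm² = 42323.73 mm, i.e. 42.32 m.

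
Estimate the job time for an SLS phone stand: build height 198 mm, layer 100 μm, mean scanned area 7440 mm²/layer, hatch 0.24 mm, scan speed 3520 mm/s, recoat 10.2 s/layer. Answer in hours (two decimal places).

Layers = ⌈198/0.1⌉ = 1980.
Scan path per layer = 7440 / 0.24, so 31000 mm.
Per-layer scan time: 31000 / 3520 → 8.8068 s.
Time per layer = 8.8068 + 10.2, so 19.0068 s.
Build time = 1980 × 19.0068 = 37633.464 s = 10.45 hours.

10.45 hours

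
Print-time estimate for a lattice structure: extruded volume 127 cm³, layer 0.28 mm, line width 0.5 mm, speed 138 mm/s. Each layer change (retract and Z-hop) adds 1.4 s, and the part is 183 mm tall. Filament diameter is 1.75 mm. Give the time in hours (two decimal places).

2.08 hours

Bead cross-section: 0.28 × 0.5 → 0.14 mm².
Total extruded path = 127000/0.14 = 907142.9 mm.
Extrusion time: 907142.9 / 138 → 6573.5 s.
Layers = ⌈183/0.28⌉ = 654.
Z-hop total: 654 × 1.4 → 915.6 s.
Total = 6573.5 + 915.6 = 7489.1 s = 2.08 hours.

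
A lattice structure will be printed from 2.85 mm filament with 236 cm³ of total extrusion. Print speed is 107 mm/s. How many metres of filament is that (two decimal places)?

36.99 m

Cross-section of 2.85 mm filament: π·(2.85/2)² = 6.3794 mm².
L = 236000 mm³ / 6.3794 mm² = 36994.07 mm, i.e. 36.99 m.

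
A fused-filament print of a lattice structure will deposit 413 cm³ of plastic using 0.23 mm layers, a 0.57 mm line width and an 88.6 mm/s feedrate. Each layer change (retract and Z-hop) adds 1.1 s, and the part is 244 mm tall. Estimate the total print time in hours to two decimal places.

10.20 hours

Line area = 0.23 × 0.57, so 0.1311 mm².
Toolpath length = 413 cm³ / 0.1311 mm² = 413000 / 0.1311 = 3150267 mm.
Extrusion time = 3150267 / 88.6, so 35556.1 s.
Layers = ⌈244/0.23⌉ = 1061.
Non-print overhead = 1061 × 1.1, so 1167.1 s.
Total = 35556.1 + 1167.1 = 36723.2 s = 10.20 hours.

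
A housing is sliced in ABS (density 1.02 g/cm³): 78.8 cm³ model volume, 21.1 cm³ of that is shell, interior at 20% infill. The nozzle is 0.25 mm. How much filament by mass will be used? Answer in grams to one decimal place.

Volume inside the shell: 78.8 − 21.1 → 57.7 cm³.
Infill volume = 0.20 × 57.7, so 11.54 cm³.
Total printed volume: 21.1 + 11.54 → 32.64 cm³.
Mass: 32.64 × 1.02 → 33.2928 g.

33.3 g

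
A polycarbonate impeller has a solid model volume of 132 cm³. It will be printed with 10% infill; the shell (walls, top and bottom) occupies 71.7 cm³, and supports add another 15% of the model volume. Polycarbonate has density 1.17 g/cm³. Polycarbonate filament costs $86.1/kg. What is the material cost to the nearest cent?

Interior volume = 132 − 71.7, so 60.3 cm³.
Infill volume = 0.10 × 60.3, so 6.03 cm³.
Support = 0.15 × 132 = 19.8 cm³.
Total printed volume = 71.7 + 6.03 + 19.8 = 97.53 cm³.
Mass = 97.53 × 1.17 = 114.1101 g.
At $86.1/kg: 114.1101/1000 × 86.1 = $9.82.

$9.82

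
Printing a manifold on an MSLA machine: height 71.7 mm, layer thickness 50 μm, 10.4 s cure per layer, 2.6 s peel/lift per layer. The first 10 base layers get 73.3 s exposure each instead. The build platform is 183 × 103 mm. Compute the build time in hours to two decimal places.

Layers = ⌈71.7/0.05⌉ = 1434.
Base layers: 10 × (73.3 + 2.6) → 759 s.
Normal layers: 1424 × (10.4 + 2.6) → 18512 s.
Sum: 759 + 18512 = 19271 s → 5.35 hours.

5.35 hours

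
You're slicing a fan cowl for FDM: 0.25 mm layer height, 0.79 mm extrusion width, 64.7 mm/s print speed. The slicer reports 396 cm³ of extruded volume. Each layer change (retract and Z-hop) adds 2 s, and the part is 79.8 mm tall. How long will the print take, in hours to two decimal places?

8.79 hours

Line area = 0.25 × 0.79 = 0.1975 mm².
Toolpath length = 396 cm³ / 0.1975 mm² = 396000 / 0.1975 = 2005063.3 mm.
Print-move time: 2005063.3 / 64.7 → 30990.2 s.
Layer count = ceil(79.8 / 0.25) = 320.
Z-hop total = 320 × 2, so 640 s.
Total = 30990.2 + 640 = 31630.2 s = 8.79 hours.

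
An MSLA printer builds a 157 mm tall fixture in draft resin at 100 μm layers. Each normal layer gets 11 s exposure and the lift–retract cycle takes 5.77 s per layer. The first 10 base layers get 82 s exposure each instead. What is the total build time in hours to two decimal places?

7.51 hours

Number of layers: 157 / 0.1 → 1570 (rounded up).
Base layers: 10 × (82 + 5.77) → 877.7 s.
Normal layers = 1560 × (11 + 5.77) = 26161.2 s.
Sum: 877.7 + 26161.2 = 27038.9 s → 7.51 hours.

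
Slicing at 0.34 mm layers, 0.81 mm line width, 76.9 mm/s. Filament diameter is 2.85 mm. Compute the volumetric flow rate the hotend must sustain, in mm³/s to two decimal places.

Extrusion cross-section = 0.34 × 0.81 = 0.2754 mm².
Volumetric flow = 76.9 × 0.2754 = 21.18 mm³/s.

21.18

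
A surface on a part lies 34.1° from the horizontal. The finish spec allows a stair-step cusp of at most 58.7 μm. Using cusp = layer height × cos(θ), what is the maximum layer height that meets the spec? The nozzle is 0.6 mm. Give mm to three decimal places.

cos(34.1°) = 0.8281; t_max = 0.0587/0.8281 = 0.071 mm.

0.071 mm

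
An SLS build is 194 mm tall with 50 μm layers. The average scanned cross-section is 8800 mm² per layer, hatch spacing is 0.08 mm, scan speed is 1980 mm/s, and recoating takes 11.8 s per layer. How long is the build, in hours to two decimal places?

Number of layers: 194 / 0.05 → 3880 (rounded up).
Scan path per layer = 8800 / 0.08 = 110000 mm.
Per-layer scan time = 110000 / 1980 = 55.5556 s.
Time per layer = 55.5556 + 11.8, so 67.3556 s.
Total: 3880 × 67.3556 s = 261339.728 s → 72.59 hours.

72.59 hours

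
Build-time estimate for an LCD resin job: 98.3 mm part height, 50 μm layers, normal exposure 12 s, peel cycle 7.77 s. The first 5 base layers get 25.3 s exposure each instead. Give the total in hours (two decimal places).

10.82 hours

Layers = ⌈98.3/0.05⌉ = 1966.
Burn-in layers = 5 × (25.3 + 7.77), so 165.35 s.
Regular layers: 1961 × (12 + 7.77) → 38768.97 s.
Total = 165.35 + 38768.97 = 38934.32 s = 10.82 hours.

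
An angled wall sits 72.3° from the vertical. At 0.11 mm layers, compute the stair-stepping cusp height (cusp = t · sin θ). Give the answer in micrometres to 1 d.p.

Cusp = layer height × sin(72.3°) = 0.11 × 0.9527 = 0.104797 mm = 104.8 μm.

104.8 μm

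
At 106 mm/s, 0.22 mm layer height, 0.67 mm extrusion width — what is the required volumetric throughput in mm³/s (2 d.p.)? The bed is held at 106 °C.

15.62

Bead cross-section = 0.22 × 0.67, so 0.1474 mm².
Volumetric flow = 106 × 0.1474 = 15.62 mm³/s.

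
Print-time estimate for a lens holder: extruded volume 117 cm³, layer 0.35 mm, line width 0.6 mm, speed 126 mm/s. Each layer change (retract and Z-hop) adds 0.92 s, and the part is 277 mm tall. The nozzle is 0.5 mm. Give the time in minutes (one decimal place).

85.8 minutes

Bead cross-section = 0.35 × 0.6 = 0.21 mm².
Toolpath length = 117 cm³ / 0.21 mm² = 117000 / 0.21 = 557142.9 mm.
Time extruding = 557142.9 / 126 = 4421.8 s.
Layer count = ceil(277 / 0.35) = 792.
Layer-change overhead: 792 × 0.92 → 728.64 s.
Total = 4421.8 + 728.64 = 5150.44 s = 85.8 minutes.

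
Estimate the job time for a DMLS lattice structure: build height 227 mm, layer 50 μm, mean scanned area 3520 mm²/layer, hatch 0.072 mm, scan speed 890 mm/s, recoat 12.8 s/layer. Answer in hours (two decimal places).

Number of layers: 227 / 0.05 → 4540 (rounded up).
Hatch length per layer = 3520 / 0.072 = 48888.9 mm.
Per-layer scan time = 48888.9 / 890 = 54.9313 s.
Layer cycle: 54.9313 + 12.8 → 67.7313 s.
Build time = 4540 × 67.7313 = 307500.102 s = 85.42 hours.

85.42 hours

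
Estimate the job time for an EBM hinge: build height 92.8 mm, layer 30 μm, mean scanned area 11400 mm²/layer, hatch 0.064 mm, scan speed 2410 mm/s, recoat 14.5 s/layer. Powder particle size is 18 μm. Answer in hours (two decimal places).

75.98 hours

Number of layers: 92.8 / 0.03 → 3094 (rounded up).
Hatch length per layer = 11400 / 0.064 = 178125 mm.
Beam time per layer = 178125 / 2410, so 73.9108 s.
Layer cycle = 73.9108 + 14.5 = 88.4108 s.
Build time = 3094 × 88.4108 = 273543.0152 s = 75.98 hours.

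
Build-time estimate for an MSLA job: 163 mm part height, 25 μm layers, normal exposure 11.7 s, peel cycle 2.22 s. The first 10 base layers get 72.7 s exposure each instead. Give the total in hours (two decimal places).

Layer count = ceil(163 / 0.025) = 6520.
Burn-in layers: 10 × (72.7 + 2.22) → 749.2 s.
Normal layers = 6510 × (11.7 + 2.22) = 90619.2 s.
Total = 749.2 + 90619.2 = 91368.4 s = 25.38 hours.

25.38 hours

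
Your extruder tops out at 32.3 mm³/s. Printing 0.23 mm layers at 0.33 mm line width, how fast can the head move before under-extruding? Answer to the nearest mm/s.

426 mm/s

Extrusion cross-section = 0.23 × 0.33 = 0.0759 mm².
Max speed = 32.3 / 0.0759 = 425.56 ≈ 426 mm/s.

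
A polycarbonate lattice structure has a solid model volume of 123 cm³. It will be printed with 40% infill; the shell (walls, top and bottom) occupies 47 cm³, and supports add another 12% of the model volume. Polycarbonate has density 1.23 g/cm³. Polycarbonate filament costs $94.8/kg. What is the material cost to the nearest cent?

Infill region = 123 − 47, so 76 cm³.
Infill volume = 0.40 × 76 = 30.4 cm³.
Support = 0.12 × 123, so 14.76 cm³.
Total printed volume = 47 + 30.4 + 14.76 = 92.16 cm³.
Mass = 92.16 × 1.23, so 113.3568 g.
At $94.8/kg: 113.3568/1000 × 94.8 = $10.75.

$10.75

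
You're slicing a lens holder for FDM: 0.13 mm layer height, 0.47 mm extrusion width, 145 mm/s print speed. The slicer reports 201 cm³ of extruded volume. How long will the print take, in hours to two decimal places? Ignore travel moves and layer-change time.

Extrusion cross-section = 0.13 × 0.47 = 0.0611 mm².
Total extruded path = 201000/0.0611 = 3289689 mm.
Extrusion time = 3289689 / 145 = 22687.5 s.
In the requested units: 22687.5 s = 6.30 hours.

6.30 hours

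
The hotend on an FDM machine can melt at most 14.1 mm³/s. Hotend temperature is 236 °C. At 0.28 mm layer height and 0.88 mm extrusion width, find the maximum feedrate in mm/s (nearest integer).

Extrusion cross-section: 0.28 × 0.88 → 0.2464 mm².
Max speed = 14.1 / 0.2464 = 57.22 ≈ 57 mm/s.

57 mm/s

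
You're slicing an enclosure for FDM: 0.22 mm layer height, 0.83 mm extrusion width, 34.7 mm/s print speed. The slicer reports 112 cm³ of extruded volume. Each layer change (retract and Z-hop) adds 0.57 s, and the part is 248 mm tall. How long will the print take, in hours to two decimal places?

Bead cross-section = 0.22 × 0.83, so 0.1826 mm².
Toolpath length = 112 cm³ / 0.1826 mm² = 112000 / 0.1826 = 613362.5 mm.
Extrusion time = 613362.5 / 34.7 = 17676.2 s.
Layers = ⌈248/0.22⌉ = 1128.
Layer-change overhead = 1128 × 0.57, so 642.96 s.
Total = 17676.2 + 642.96 = 18319.16 s = 5.09 hours.

5.09 hours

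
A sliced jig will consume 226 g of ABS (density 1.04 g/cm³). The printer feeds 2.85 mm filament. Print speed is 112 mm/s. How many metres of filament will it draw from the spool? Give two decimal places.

34.06 m

Extruded volume: 226/1.04 = 217.3077 cm³ (217307.7 mm³).
Filament cross-section = π × (2.85/2)² = 6.3794 mm².
Length = 217307.7 / 6.3794 = 34063.97 mm = 34.06 m.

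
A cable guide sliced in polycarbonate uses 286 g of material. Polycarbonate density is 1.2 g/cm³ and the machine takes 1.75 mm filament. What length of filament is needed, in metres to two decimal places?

99.09 m

Extruded volume: 286/1.2 = 238.3333 cm³ (238333.3 mm³).
Cross-section of 1.75 mm filament: π·(1.75/2)² = 2.4053 mm².
L = V/A = 238333.3/2.4053 = 99086.73 mm → 99.09 m.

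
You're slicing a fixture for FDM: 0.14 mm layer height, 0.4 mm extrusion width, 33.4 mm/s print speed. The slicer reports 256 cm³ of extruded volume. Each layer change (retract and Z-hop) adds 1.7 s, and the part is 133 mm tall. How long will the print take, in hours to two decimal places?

38.47 hours

Bead cross-section: 0.14 × 0.4 → 0.056 mm².
Path length: 256000 mm³ / 0.056 mm² → 4571428.6 mm.
Time extruding: 4571428.6 / 33.4 → 136869.1 s.
Layers = ⌈133/0.14⌉ = 950.
Layer-change overhead = 950 × 1.7 = 1615 s.
Altogether 136869.1 + 1615 = 138484.1 s, i.e. 38.47 hours.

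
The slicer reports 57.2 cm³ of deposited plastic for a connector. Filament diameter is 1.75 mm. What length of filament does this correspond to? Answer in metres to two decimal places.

23.78 m

A = π r² = π × 0.875² = 2.4053 mm².
L = 57200 mm³ / 2.4053 mm² = 23780.82 mm, i.e. 23.78 m.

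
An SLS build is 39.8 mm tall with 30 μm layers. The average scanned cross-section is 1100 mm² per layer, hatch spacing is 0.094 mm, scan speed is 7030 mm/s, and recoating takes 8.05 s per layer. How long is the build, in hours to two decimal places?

Number of layers: 39.8 / 0.03 → 1327 (rounded up).
Scan path per layer = 1100 / 0.094 = 11702.1 mm.
Scan time per layer: 11702.1 / 7030 → 1.6646 s.
Layer cycle = 1.6646 + 8.05 = 9.7146 s.
Build time = 1327 × 9.7146 = 12891.2742 s = 3.58 hours.

3.58 hours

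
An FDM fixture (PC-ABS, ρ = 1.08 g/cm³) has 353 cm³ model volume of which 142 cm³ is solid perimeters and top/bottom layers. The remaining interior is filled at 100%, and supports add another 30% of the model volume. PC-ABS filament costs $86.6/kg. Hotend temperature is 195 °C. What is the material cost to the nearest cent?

Infill region = 353 − 142, so 211 cm³.
Deposited infill: 1.00 × 211 → 211 cm³.
Support = 0.30 × 353 = 105.9 cm³.
Deposited volume = 142 + 211 + 105.9 = 458.9 cm³.
Mass = 458.9 × 1.08 = 495.612 g.
At $86.6/kg: 495.612/1000 × 86.6 = $42.92.

$42.92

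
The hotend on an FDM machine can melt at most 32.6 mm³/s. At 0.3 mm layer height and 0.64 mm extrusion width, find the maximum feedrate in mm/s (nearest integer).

Bead cross-section = 0.3 × 0.64, so 0.192 mm².
v_max = Q/A = 32.6/0.192 = 169.79 mm/s → 170 mm/s.

170 mm/s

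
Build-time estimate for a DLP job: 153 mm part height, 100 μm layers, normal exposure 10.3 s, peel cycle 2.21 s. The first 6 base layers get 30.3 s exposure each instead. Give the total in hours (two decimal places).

5.35 hours

Number of layers: 153 / 0.1 → 1530 (rounded up).
Base layers = 6 × (30.3 + 2.21) = 195.06 s.
Regular layers = 1524 × (10.3 + 2.21) = 19065.24 s.
Sum: 195.06 + 19065.24 = 19260.3 s → 5.35 hours.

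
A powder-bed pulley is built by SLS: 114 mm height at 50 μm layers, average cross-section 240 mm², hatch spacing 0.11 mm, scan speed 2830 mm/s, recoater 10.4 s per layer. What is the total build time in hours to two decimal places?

Layers = ⌈114/0.05⌉ = 2280.
Per-layer scan distance: 240 / 0.11 → 2181.8 mm.
Scan time per layer = 2181.8 / 2830, so 0.771 s.
Time per layer = 0.771 + 10.4 = 11.171 s.
Build time = 2280 × 11.171 = 25469.88 s = 7.07 hours.

7.07 hours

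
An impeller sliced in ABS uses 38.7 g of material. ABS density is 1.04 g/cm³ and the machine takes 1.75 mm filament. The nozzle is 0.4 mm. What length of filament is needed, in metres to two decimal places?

Volume = 38.7 g / 1.04 g·cm⁻³ = 37.2115 cm³ = 37211.5 mm³.
Filament cross-section = π × (1.75/2)² = 2.4053 mm².
L = V/A = 37211.5/2.4053 = 15470.63 mm → 15.47 m.

15.47 m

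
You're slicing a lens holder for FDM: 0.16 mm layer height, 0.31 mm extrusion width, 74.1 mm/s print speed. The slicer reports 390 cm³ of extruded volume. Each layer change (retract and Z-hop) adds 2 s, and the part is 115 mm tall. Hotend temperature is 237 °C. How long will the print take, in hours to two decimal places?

29.88 hours

Extrusion cross-section = 0.16 × 0.31 = 0.0496 mm².
Toolpath length = 390 cm³ / 0.0496 mm² = 390000 / 0.0496 = 7862903.2 mm.
Time extruding = 7862903.2 / 74.1, so 106112.1 s.
Layer count = ceil(115 / 0.16) = 719.
Layer-change overhead = 719 × 2, so 1438 s.
Total = 106112.1 + 1438 = 107550.1 s = 29.88 hours.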